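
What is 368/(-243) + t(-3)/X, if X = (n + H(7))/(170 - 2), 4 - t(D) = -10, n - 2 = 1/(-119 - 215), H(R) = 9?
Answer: 189541360/892539 ≈ 212.36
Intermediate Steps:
n = 667/334 (n = 2 + 1/(-119 - 215) = 2 + 1/(-334) = 2 - 1/334 = 667/334 ≈ 1.9970)
t(D) = 14 (t(D) = 4 - 1*(-10) = 4 + 10 = 14)
X = 3673/56112 (X = (667/334 + 9)/(170 - 2) = (3673/334)/168 = (3673/334)*(1/168) = 3673/56112 ≈ 0.065458)
368/(-243) + t(-3)/X = 368/(-243) + 14/(3673/56112) = 368*(-1/243) + 14*(56112/3673) = -368/243 + 785568/3673 = 189541360/892539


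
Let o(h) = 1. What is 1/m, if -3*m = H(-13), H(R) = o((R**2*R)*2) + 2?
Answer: -1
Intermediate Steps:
H(R) = 3 (H(R) = 1 + 2 = 3)
m = -1 (m = -1/3*3 = -1)
1/m = 1/(-1) = -1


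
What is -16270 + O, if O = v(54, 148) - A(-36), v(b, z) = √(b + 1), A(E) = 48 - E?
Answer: -16354 + √55 ≈ -16347.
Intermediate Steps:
v(b, z) = √(1 + b)
O = -84 + √55 (O = √(1 + 54) - (48 - 1*(-36)) = √55 - (48 + 36) = √55 - 1*84 = √55 - 84 = -84 + √55 ≈ -76.584)
-16270 + O = -16270 + (-84 + √55) = -16354 + √55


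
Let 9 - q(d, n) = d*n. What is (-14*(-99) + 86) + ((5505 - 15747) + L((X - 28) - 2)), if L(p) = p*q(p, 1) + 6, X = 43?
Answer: -8816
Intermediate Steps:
q(d, n) = 9 - d*n
L(p) = 6 + p*(9 - p) (L(p) = p*(9 - 1*p*1) + 6 = p*(9 - p) + 6 = 6 + p*(9 - p))
(-14*(-99) + 86) + ((5505 - 15747) + L((X - 28) - 2)) = (-14*(-99) + 86) + ((5505 - 15747) + (6 - ((43 - 28) - 2)*(-9 + ((43 - 28) - 2)))) = (1386 + 86) + (-10242 + (6 - (15 - 2)*(-9 + (15 - 2)))) = 1472 + (-10242 + (6 - 1*13*(-9 + 13))) = 1472 + (-10242 + (6 - 1*13*4)) = 1472 + (-10242 + (6 - 52)) = 1472 + (-10242 - 46) = 1472 - 10288 = -8816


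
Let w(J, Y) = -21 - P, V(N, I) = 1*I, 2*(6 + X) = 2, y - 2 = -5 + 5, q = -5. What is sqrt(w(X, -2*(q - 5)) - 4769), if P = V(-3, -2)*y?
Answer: I*sqrt(4786) ≈ 69.181*I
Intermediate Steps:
y = 2 (y = 2 + (-5 + 5) = 2 + 0 = 2)
X = -5 (X = -6 + (1/2)*2 = -6 + 1 = -5)
V(N, I) = I
P = -4 (P = -2*2 = -4)
w(J, Y) = -17 (w(J, Y) = -21 - 1*(-4) = -21 + 4 = -17)
sqrt(w(X, -2*(q - 5)) - 4769) = sqrt(-17 - 4769) = sqrt(-4786) = I*sqrt(4786)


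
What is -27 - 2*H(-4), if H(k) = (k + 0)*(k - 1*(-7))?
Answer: -3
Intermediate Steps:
H(k) = k*(7 + k) (H(k) = k*(k + 7) = k*(7 + k))
-27 - 2*H(-4) = -27 - (-8)*(7 - 4) = -27 - (-8)*3 = -27 - 2*(-12) = -27 + 24 = -3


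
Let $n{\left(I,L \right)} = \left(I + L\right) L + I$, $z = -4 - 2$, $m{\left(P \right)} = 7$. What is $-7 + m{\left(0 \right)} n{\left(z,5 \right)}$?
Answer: $-84$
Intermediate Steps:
$z = -6$ ($z = -4 - 2 = -6$)
$n{\left(I,L \right)} = I + L \left(I + L\right)$ ($n{\left(I,L \right)} = L \left(I + L\right) + I = I + L \left(I + L\right)$)
$-7 + m{\left(0 \right)} n{\left(z,5 \right)} = -7 + 7 \left(-6 + 5^{2} - 30\right) = -7 + 7 \left(-6 + 25 - 30\right) = -7 + 7 \left(-11\right) = -7 - 77 = -84$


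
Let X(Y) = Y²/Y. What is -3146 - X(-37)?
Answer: -3109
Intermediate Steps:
X(Y) = Y
-3146 - X(-37) = -3146 - 1*(-37) = -3146 + 37 = -3109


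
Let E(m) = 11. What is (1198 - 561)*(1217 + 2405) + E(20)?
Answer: 2307225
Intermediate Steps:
(1198 - 561)*(1217 + 2405) + E(20) = (1198 - 561)*(1217 + 2405) + 11 = 637*3622 + 11 = 2307214 + 11 = 2307225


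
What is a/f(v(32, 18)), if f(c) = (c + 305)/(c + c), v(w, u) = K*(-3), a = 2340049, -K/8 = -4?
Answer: -449289408/209 ≈ -2.1497e+6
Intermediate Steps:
K = 32 (K = -8*(-4) = 32)
v(w, u) = -96 (v(w, u) = 32*(-3) = -96)
f(c) = (305 + c)/(2*c) (f(c) = (305 + c)/((2*c)) = (305 + c)*(1/(2*c)) = (305 + c)/(2*c))
a/f(v(32, 18)) = 2340049/(((½)*(305 - 96)/(-96))) = 2340049/(((½)*(-1/96)*209)) = 2340049/(-209/192) = 2340049*(-192/209) = -449289408/209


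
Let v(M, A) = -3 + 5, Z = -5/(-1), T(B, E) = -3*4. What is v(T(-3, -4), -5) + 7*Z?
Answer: 37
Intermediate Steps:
T(B, E) = -12
Z = 5 (Z = -5*(-1) = 5)
v(M, A) = 2
v(T(-3, -4), -5) + 7*Z = 2 + 7*5 = 2 + 35 = 37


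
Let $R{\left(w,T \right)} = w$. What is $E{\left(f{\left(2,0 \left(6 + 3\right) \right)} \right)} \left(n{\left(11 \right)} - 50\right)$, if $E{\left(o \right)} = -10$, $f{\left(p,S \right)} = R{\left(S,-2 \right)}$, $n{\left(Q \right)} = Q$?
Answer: $390$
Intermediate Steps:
$f{\left(p,S \right)} = S$
$E{\left(f{\left(2,0 \left(6 + 3\right) \right)} \right)} \left(n{\left(11 \right)} - 50\right) = - 10 \left(11 - 50\right) = \left(-10\right) \left(-39\right) = 390$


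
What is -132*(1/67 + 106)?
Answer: -937596/67 ≈ -13994.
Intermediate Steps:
-132*(1/67 + 106) = -132*7103/67 = -937596/67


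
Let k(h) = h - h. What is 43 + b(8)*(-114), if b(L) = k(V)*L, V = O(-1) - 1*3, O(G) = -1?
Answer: 43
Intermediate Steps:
V = -4 (V = -1 - 1*3 = -1 - 3 = -4)
k(h) = 0
b(L) = 0 (b(L) = 0*L = 0)
43 + b(8)*(-114) = 43 + 0*(-114) = 43 + 0 = 43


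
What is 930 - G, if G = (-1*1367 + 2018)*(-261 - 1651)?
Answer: 1245642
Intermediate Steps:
G = -1244712 (G = (-1367 + 2018)*(-1912) = 651*(-1912) = -1244712)
930 - G = 930 - 1*(-1244712) = 930 + 1244712 = 1245642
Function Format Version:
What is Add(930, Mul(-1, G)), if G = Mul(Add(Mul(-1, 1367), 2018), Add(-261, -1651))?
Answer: 1245642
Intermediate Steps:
G = -1244712 (G = Mul(Add(-1367, 2018), -1912) = Mul(651, -1912) = -1244712)
Add(930, Mul(-1, G)) = Add(930, Mul(-1, -1244712)) = Add(930, 1244712) = 1245642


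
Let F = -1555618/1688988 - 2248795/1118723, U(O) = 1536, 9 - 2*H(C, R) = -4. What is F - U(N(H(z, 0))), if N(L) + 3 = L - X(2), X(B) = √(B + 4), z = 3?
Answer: -1453912713447469/944754861162 ≈ -1538.9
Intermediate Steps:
H(C, R) = 13/2 (H(C, R) = 9/2 - ½*(-4) = 9/2 + 2 = 13/2)
X(B) = √(4 + B)
N(L) = -3 + L - √6 (N(L) = -3 + (L - √(4 + 2)) = -3 + (L - √6) = -3 + L - √6)
F = -2769246702637/944754861162 (F = -1555618*1/1688988 - 2248795*1/1118723 = -777809/844494 - 2248795/1118723 = -2769246702637/944754861162 ≈ -2.9312)
F - U(N(H(z, 0))) = -2769246702637/944754861162 - 1*1536 = -2769246702637/944754861162 - 1536 = -1453912713447469/944754861162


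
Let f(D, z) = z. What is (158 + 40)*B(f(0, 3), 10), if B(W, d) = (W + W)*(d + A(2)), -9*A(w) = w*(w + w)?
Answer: 10824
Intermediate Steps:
A(w) = -2*w²/9 (A(w) = -w*(w + w)/9 = -w*2*w/9 = -2*w²/9)
B(W, d) = 2*W*(-8/9 + d) (B(W, d) = (W + W)*(d - 2/9*2²) = (2*W)*(d - 2/9*4) = (2*W)*(d - 8/9) = (2*W)*(-8/9 + d) = 2*W*(-8/9 + d))
(158 + 40)*B(f(0, 3), 10) = (158 + 40)*((2/9)*3*(-8 + 9*10)) = 198*((2/9)*3*(-8 + 90)) = 198*((2/9)*3*82) = 198*(164/3) = 10824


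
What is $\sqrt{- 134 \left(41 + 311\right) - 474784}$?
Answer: $4 i \sqrt{32622} \approx 722.46 i$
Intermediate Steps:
$\sqrt{- 134 \left(41 + 311\right) - 474784} = \sqrt{\left(-134\right) 352 - 474784} = \sqrt{-47168 - 474784} = \sqrt{-521952} = 4 i \sqrt{32622}$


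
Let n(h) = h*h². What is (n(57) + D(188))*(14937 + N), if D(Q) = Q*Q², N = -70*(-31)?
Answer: 116838500555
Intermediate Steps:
n(h) = h³
N = 2170
D(Q) = Q³
(n(57) + D(188))*(14937 + N) = (57³ + 188³)*(14937 + 2170) = (185193 + 6644672)*17107 = 6829865*17107 = 116838500555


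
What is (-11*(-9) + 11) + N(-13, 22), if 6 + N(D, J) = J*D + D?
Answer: -195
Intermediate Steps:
N(D, J) = -6 + D + D*J (N(D, J) = -6 + (J*D + D) = -6 + (D*J + D) = -6 + (D + D*J) = -6 + D + D*J)
(-11*(-9) + 11) + N(-13, 22) = (-11*(-9) + 11) + (-6 - 13 - 13*22) = (99 + 11) + (-6 - 13 - 286) = 110 - 305 = -195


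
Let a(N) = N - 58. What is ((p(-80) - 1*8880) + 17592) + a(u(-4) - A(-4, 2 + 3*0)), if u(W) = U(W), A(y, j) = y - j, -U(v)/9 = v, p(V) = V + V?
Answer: 8536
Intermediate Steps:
p(V) = 2*V
U(v) = -9*v
u(W) = -9*W
a(N) = -58 + N
((p(-80) - 1*8880) + 17592) + a(u(-4) - A(-4, 2 + 3*0)) = ((2*(-80) - 1*8880) + 17592) + (-58 + (-9*(-4) - (-4 - (2 + 3*0)))) = ((-160 - 8880) + 17592) + (-58 + (36 - (-4 - (2 + 0)))) = (-9040 + 17592) + (-58 + (36 - (-4 - 1*2))) = 8552 + (-58 + (36 - (-4 - 2))) = 8552 + (-58 + (36 - 1*(-6))) = 8552 + (-58 + (36 + 6)) = 8552 + (-58 + 42) = 8552 - 16 = 8536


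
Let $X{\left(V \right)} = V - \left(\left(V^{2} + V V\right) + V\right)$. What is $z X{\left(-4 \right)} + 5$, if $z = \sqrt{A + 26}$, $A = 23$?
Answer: $-219$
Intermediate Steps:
$z = 7$ ($z = \sqrt{23 + 26} = \sqrt{49} = 7$)
$X{\left(V \right)} = - 2 V^{2}$ ($X{\left(V \right)} = V - \left(\left(V^{2} + V^{2}\right) + V\right) = V - \left(2 V^{2} + V\right) = V - \left(V + 2 V^{2}\right) = - 2 V^{2}$)
$z X{\left(-4 \right)} + 5 = 7 \left(- 2 \left(-4\right)^{2}\right) + 5 = 7 \left(\left(-2\right) 16\right) + 5 = 7 \left(-32\right) + 5 = -224 + 5 = -219$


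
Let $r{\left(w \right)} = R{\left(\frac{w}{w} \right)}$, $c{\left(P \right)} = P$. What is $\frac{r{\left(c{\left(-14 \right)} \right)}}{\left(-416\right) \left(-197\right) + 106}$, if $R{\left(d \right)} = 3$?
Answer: $\frac{3}{82058} \approx 3.656 \cdot 10^{-5}$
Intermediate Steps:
$r{\left(w \right)} = 3$
$\frac{r{\left(c{\left(-14 \right)} \right)}}{\left(-416\right) \left(-197\right) + 106} = \frac{3}{\left(-416\right) \left(-197\right) + 106} = \frac{3}{81952 + 106} = \frac{3}{82058}$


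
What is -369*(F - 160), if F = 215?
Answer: -20295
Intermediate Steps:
-369*(F - 160) = -369*(215 - 160) = -369*55 = -20295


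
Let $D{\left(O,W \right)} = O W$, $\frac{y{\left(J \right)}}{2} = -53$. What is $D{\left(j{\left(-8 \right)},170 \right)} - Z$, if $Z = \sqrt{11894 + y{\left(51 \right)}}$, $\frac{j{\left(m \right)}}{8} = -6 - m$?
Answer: $2720 - 2 \sqrt{2947} \approx 2611.4$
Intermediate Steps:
$j{\left(m \right)} = -48 - 8 m$ ($j{\left(m \right)} = 8 \left(-6 - m\right) = -48 - 8 m$)
$y{\left(J \right)} = -106$ ($y{\left(J \right)} = 2 \left(-53\right) = -106$)
$Z = 2 \sqrt{2947}$ ($Z = \sqrt{11894 - 106} = \sqrt{11788} = 2 \sqrt{2947} \approx 108.57$)
$D{\left(j{\left(-8 \right)},170 \right)} - Z = \left(-48 - -64\right) 170 - 2 \sqrt{2947} = \left(-48 + 64\right) 170 - 2 \sqrt{2947} = 16 \cdot 170 - 2 \sqrt{2947} = 2720 - 2 \sqrt{2947}$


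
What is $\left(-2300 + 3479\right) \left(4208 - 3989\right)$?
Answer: $258201$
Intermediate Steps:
$\left(-2300 + 3479\right) \left(4208 - 3989\right) = 1179 \cdot 219 = 258201$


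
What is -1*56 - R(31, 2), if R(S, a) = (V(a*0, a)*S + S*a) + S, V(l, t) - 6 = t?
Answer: -397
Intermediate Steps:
V(l, t) = 6 + t
R(S, a) = S + S*a + S*(6 + a) (R(S, a) = ((6 + a)*S + S*a) + S = (S*(6 + a) + S*a) + S = (S*a + S*(6 + a)) + S = S + S*a + S*(6 + a))
-1*56 - R(31, 2) = -1*56 - 31*(7 + 2*2) = -56 - 31*(7 + 4) = -56 - 31*11 = -56 - 1*341 = -56 - 341 = -397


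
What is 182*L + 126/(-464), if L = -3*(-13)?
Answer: 1646673/232 ≈ 7097.7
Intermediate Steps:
L = 39
182*L + 126/(-464) = 182*39 + 126/(-464) = 7098 + 126*(-1/464) = 7098 - 63/232 = 1646673/232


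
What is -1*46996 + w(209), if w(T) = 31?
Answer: -46965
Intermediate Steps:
-1*46996 + w(209) = -1*46996 + 31 = -46996 + 31 = -46965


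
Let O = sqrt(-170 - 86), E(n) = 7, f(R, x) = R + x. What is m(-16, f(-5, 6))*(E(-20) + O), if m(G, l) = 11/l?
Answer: 77 + 176*I ≈ 77.0 + 176.0*I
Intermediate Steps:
O = 16*I (O = sqrt(-256) = 16*I ≈ 16.0*I)
m(-16, f(-5, 6))*(E(-20) + O) = (11/(-5 + 6))*(7 + 16*I) = (11/1)*(7 + 16*I) = (11*1)*(7 + 16*I) = 11*(7 + 16*I) = 77 + 176*I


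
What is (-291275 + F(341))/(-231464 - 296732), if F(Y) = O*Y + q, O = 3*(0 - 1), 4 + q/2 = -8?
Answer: 146161/264098 ≈ 0.55343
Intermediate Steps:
q = -24 (q = -8 + 2*(-8) = -8 - 16 = -24)
O = -3 (O = 3*(-1) = -3)
F(Y) = -24 - 3*Y (F(Y) = -3*Y - 24 = -24 - 3*Y)
(-291275 + F(341))/(-231464 - 296732) = (-291275 + (-24 - 3*341))/(-231464 - 296732) = (-291275 + (-24 - 1023))/(-528196) = (-291275 - 1047)*(-1/528196) = -292322*(-1/528196) = 146161/264098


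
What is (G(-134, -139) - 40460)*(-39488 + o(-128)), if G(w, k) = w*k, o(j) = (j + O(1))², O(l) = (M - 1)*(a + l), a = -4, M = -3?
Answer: 568382688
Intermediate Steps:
O(l) = 16 - 4*l (O(l) = (-3 - 1)*(-4 + l) = -4*(-4 + l) = 16 - 4*l)
o(j) = (12 + j)² (o(j) = (j + (16 - 4*1))² = (j + (16 - 4))² = (j + 12)² = (12 + j)²)
G(w, k) = k*w
(G(-134, -139) - 40460)*(-39488 + o(-128)) = (-139*(-134) - 40460)*(-39488 + (12 - 128)²) = (18626 - 40460)*(-39488 + (-116)²) = -21834*(-39488 + 13456) = -21834*(-26032) = 568382688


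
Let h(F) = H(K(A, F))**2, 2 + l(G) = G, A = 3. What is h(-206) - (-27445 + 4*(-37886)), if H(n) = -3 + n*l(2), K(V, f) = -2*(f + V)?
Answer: 178998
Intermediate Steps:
l(G) = -2 + G
K(V, f) = -2*V - 2*f (K(V, f) = -2*(V + f) = -2*V - 2*f)
H(n) = -3 (H(n) = -3 + n*(-2 + 2) = -3 + n*0 = -3 + 0 = -3)
h(F) = 9 (h(F) = (-3)**2 = 9)
h(-206) - (-27445 + 4*(-37886)) = 9 - (-27445 + 4*(-37886)) = 9 - (-27445 - 151544) = 9 - 1*(-178989) = 9 + 178989 = 178998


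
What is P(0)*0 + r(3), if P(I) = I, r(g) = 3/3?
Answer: 1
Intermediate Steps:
r(g) = 1 (r(g) = 3*(1/3) = 1)
P(0)*0 + r(3) = 0*0 + 1 = 0 + 1 = 1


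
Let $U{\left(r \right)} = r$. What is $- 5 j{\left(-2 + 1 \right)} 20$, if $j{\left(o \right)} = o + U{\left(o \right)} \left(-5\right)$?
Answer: $-400$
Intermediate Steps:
$j{\left(o \right)} = - 4 o$ ($j{\left(o \right)} = o + o \left(-5\right) = o - 5 o = - 4 o$)
$- 5 j{\left(-2 + 1 \right)} 20 = - 5 \left(- 4 \left(-2 + 1\right)\right) 20 = - 5 \left(\left(-4\right) \left(-1\right)\right) 20 = \left(-5\right) 4 \cdot 20 = \left(-20\right) 20 = -400$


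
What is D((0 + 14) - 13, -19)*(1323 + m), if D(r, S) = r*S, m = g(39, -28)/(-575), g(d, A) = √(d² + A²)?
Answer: -25137 + 19*√2305/575 ≈ -25135.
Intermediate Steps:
g(d, A) = √(A² + d²)
m = -√2305/575 (m = √((-28)² + 39²)/(-575) = √(784 + 1521)*(-1/575) = √2305*(-1/575) = -√2305/575 ≈ -0.083496)
D(r, S) = S*r
D((0 + 14) - 13, -19)*(1323 + m) = (-19*((0 + 14) - 13))*(1323 - √2305/575) = (-19*(14 - 13))*(1323 - √2305/575) = (-19*1)*(1323 - √2305/575) = -19*(1323 - √2305/575) = -25137 + 19*√2305/575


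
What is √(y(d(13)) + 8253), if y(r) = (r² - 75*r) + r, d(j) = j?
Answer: 2*√1865 ≈ 86.371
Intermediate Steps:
y(r) = r² - 74*r
√(y(d(13)) + 8253) = √(13*(-74 + 13) + 8253) = √(13*(-61) + 8253) = √(-793 + 8253) = √7460 = 2*√1865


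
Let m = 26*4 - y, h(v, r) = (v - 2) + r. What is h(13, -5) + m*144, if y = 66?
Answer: 5478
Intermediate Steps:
h(v, r) = -2 + r + v (h(v, r) = (-2 + v) + r = -2 + r + v)
m = 38 (m = 26*4 - 1*66 = 104 - 66 = 38)
h(13, -5) + m*144 = (-2 - 5 + 13) + 38*144 = 6 + 5472 = 5478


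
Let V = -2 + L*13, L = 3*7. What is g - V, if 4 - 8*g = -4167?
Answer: 2003/8 ≈ 250.38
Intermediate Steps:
g = 4171/8 (g = ½ - ⅛*(-4167) = ½ + 4167/8 = 4171/8 ≈ 521.38)
L = 21
V = 271 (V = -2 + 21*13 = -2 + 273 = 271)
g - V = 4171/8 - 1*271 = 4171/8 - 271 = 2003/8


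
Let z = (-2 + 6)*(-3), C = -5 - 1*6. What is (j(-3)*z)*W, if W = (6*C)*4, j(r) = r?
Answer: -9504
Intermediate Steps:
C = -11 (C = -5 - 6 = -11)
z = -12 (z = 4*(-3) = -12)
W = -264 (W = (6*(-11))*4 = -66*4 = -264)
(j(-3)*z)*W = -3*(-12)*(-264) = 36*(-264) = -9504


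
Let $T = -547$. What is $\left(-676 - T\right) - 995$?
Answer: $-1124$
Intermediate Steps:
$\left(-676 - T\right) - 995 = \left(-676 - -547\right) - 995 = \left(-676 + 547\right) - 995 = -129 - 995 = -1124$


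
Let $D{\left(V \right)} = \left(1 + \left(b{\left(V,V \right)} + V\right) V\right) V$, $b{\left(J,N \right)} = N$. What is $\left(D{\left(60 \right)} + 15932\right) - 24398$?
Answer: $423594$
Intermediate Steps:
$D{\left(V \right)} = V \left(1 + 2 V^{2}\right)$ ($D{\left(V \right)} = \left(1 + \left(V + V\right) V\right) V = \left(1 + 2 V V\right) V = \left(1 + 2 V^{2}\right) V = V \left(1 + 2 V^{2}\right)$)
$\left(D{\left(60 \right)} + 15932\right) - 24398 = \left(\left(60 + 2 \cdot 60^{3}\right) + 15932\right) - 24398 = \left(\left(60 + 2 \cdot 216000\right) + 15932\right) - 24398 = \left(\left(60 + 432000\right) + 15932\right) - 24398 = \left(432060 + 15932\right) - 24398 = 447992 - 24398 = 423594$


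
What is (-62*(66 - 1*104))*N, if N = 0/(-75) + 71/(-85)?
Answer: -167276/85 ≈ -1968.0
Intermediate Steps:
N = -71/85 (N = 0*(-1/75) + 71*(-1/85) = 0 - 71/85 = -71/85 ≈ -0.83529)
(-62*(66 - 1*104))*N = -62*(66 - 1*104)*(-71/85) = -62*(66 - 104)*(-71/85) = -62*(-38)*(-71/85) = 2356*(-71/85) = -167276/85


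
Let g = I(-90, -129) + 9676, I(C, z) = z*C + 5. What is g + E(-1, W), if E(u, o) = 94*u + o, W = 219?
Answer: 21416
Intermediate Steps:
I(C, z) = 5 + C*z (I(C, z) = C*z + 5 = 5 + C*z)
g = 21291 (g = (5 - 90*(-129)) + 9676 = (5 + 11610) + 9676 = 11615 + 9676 = 21291)
E(u, o) = o + 94*u
g + E(-1, W) = 21291 + (219 + 94*(-1)) = 21291 + (219 - 94) = 21291 + 125 = 21416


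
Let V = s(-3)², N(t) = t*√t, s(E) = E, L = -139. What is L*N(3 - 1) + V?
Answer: 9 - 278*√2 ≈ -384.15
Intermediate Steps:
N(t) = t^(3/2)
V = 9 (V = (-3)² = 9)
L*N(3 - 1) + V = -139*(3 - 1)^(3/2) + 9 = -278*√2 + 9 = 9 - 278*√2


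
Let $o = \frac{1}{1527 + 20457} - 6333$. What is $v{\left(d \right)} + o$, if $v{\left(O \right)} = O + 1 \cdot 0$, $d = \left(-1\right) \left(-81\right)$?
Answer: $- \frac{137443967}{21984} \approx -6252.0$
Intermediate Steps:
$d = 81$
$v{\left(O \right)} = O$ ($v{\left(O \right)} = O + 0 = O$)
$o = - \frac{139224671}{21984}$ ($o = \frac{1}{21984} - 6333 = - \frac{139224671}{21984} \approx -6333.0$)
$v{\left(d \right)} + o = 81 - \frac{139224671}{21984} = - \frac{137443967}{21984}$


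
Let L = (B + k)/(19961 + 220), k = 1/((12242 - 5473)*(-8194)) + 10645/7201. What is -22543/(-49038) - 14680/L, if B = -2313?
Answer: 214907991580118340724261/1676796083198518106 ≈ 1.2817e+5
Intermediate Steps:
k = 590426897769/399404804386 (k = -1/8194/6769 + 10645*(1/7201) = (1/6769)*(-1/8194) + 10645/7201 = -1/55465186 + 10645/7201 = 590426897769/399404804386 ≈ 1.4783)
L = -307744295215683/2686796119104622 (L = (-2313 + 590426897769/399404804386)/(19961 + 220) = -923232885647049/399404804386/20181 = -923232885647049/399404804386*1/20181 = -307744295215683/2686796119104622 ≈ -0.11454)
-22543/(-49038) - 14680/L = -22543/(-49038) - 14680/(-307744295215683/2686796119104622) = -22543*(-1/49038) - 14680*(-2686796119104622/307744295215683) = 22543/49038 + 39442167028455850960/307744295215683 = 214907991580118340724261/1676796083198518106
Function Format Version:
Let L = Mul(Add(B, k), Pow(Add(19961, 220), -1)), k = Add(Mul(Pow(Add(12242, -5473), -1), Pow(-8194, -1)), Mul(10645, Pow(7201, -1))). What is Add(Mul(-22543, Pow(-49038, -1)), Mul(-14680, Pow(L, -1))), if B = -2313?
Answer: Rational(214907991580118340724261, 1676796083198518106) ≈ 1.2817e+5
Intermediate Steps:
k = Rational(590426897769, 399404804386) (k = Add(Mul(Pow(6769, -1), Rational(-1, 8194)), Mul(10645, Rational(1, 7201))) = Add(Mul(Rational(1, 6769), Rational(-1, 8194)), Rational(10645, 7201)) = Add(Rational(-1, 55465186), Rational(10645, 7201)) = Rational(590426897769, 399404804386) ≈ 1.4783)
L = Rational(-307744295215683, 2686796119104622) (L = Mul(Add(-2313, Rational(590426897769, 399404804386)), Pow(Add(19961, 220), -1)) = Mul(Rational(-923232885647049, 399404804386), Pow(20181, -1)) = Mul(Rational(-923232885647049, 399404804386), Rational(1, 20181)) = Rational(-307744295215683, 2686796119104622) ≈ -0.11454)
Add(Mul(-22543, Pow(-49038, -1)), Mul(-14680, Pow(L, -1))) = Add(Mul(-22543, Pow(-49038, -1)), Mul(-14680, Pow(Rational(-307744295215683, 2686796119104622), -1))) = Add(Mul(-22543, Rational(-1, 49038)), Mul(-14680, Rational(-2686796119104622, 307744295215683))) = Add(Rational(22543, 49038), Rational(39442167028455850960, 307744295215683)) = Rational(214907991580118340724261, 1676796083198518106)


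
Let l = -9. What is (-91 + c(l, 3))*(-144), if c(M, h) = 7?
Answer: 12096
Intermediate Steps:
(-91 + c(l, 3))*(-144) = (-91 + 7)*(-144) = -84*(-144) = 12096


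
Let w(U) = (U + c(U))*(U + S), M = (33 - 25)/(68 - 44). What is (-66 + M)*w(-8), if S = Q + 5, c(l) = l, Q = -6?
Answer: -9456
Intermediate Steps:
S = -1 (S = -6 + 5 = -1)
M = ⅓ (M = 8/24 = 8*(1/24) = ⅓ ≈ 0.33333)
w(U) = 2*U*(-1 + U) (w(U) = (U + U)*(U - 1) = (2*U)*(-1 + U) = 2*U*(-1 + U))
(-66 + M)*w(-8) = (-66 + ⅓)*(2*(-8)*(-1 - 8)) = -394*(-8)*(-9)/3 = -197/3*144 = -9456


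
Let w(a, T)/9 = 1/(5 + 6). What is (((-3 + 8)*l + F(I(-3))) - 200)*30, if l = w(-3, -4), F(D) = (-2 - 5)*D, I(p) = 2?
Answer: -69270/11 ≈ -6297.3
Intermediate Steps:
F(D) = -7*D
w(a, T) = 9/11 (w(a, T) = 9/(5 + 6) = 9/11)
l = 9/11 ≈ 0.81818
(((-3 + 8)*l + F(I(-3))) - 200)*30 = (((-3 + 8)*(9/11) - 7*2) - 200)*30 = ((5*(9/11) - 14) - 200)*30 = ((45/11 - 14) - 200)*30 = (-109/11 - 200)*30 = -2309/11*30 = -69270/11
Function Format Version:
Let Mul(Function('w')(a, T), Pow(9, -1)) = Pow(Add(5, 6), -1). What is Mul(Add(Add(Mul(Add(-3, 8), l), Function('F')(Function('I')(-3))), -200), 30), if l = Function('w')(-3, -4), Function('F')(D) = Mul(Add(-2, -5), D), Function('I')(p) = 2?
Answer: Rational(-69270, 11) ≈ -6297.3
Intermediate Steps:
Function('F')(D) = Mul(-7, D)
Function('w')(a, T) = Rational(9, 11) (Function('w')(a, T) = Mul(9, Pow(Add(5, 6), -1)) = Mul(9, Pow(11, -1)) = Mul(9, Rational(1, 11)) = Rational(9, 11))
l = Rational(9, 11) ≈ 0.81818
Mul(Add(Add(Mul(Add(-3, 8), l), Function('F')(Function('I')(-3))), -200), 30) = Mul(Add(Add(Mul(Add(-3, 8), Rational(9, 11)), Mul(-7, 2)), -200), 30) = Mul(Add(Add(Mul(5, Rational(9, 11)), -14), -200), 30) = Mul(Add(Add(Rational(45, 11), -14), -200), 30) = Mul(Add(Rational(-109, 11), -200), 30) = Mul(Rational(-2309, 11), 30) = Rational(-69270, 11)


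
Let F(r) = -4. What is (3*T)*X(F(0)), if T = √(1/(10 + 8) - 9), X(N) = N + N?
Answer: -4*I*√322 ≈ -71.777*I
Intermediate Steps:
X(N) = 2*N
T = I*√322/6 (T = √(1/18 - 9) = √(-161/18) = I*√322/6 ≈ 2.9907*I)
(3*T)*X(F(0)) = (3*(I*√322/6))*(2*(-4)) = (I*√322/2)*(-8) = -4*I*√322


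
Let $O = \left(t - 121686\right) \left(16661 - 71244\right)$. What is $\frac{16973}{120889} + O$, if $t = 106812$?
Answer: $\frac{98145855301811}{120889} \approx 8.1187 \cdot 10^{8}$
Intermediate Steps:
$O = 811867542$ ($O = \left(106812 - 121686\right) \left(16661 - 71244\right) = \left(-14874\right) \left(-54583\right) = 811867542$)
$\frac{16973}{120889} + O = \frac{16973}{120889} + 811867542 = \frac{98145855301811}{120889}$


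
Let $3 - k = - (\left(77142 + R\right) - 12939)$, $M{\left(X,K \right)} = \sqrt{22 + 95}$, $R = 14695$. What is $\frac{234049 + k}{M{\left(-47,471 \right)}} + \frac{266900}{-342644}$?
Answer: $- \frac{66725}{85661} + \frac{312950 \sqrt{13}}{39} \approx 28931.0$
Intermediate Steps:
$M{\left(X,K \right)} = 3 \sqrt{13}$ ($M{\left(X,K \right)} = \sqrt{117} = 3 \sqrt{13}$)
$k = 78901$ ($k = 3 - - (\left(77142 + 14695\right) - 12939) = 3 - - (91837 - 12939) = 3 - \left(-1\right) 78898 = 3 - -78898 = 3 + 78898 = 78901$)
$\frac{234049 + k}{M{\left(-47,471 \right)}} + \frac{266900}{-342644} = \frac{234049 + 78901}{3 \sqrt{13}} + \frac{266900}{-342644} = 312950 \frac{\sqrt{13}}{39} + 266900 \left(- \frac{1}{342644}\right) = \frac{312950 \sqrt{13}}{39} - \frac{66725}{85661} = - \frac{66725}{85661} + \frac{312950 \sqrt{13}}{39}$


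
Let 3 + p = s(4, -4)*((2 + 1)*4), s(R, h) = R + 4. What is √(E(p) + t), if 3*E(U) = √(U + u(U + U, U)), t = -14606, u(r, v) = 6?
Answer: √(-14606 + √11) ≈ 120.84*I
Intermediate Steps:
s(R, h) = 4 + R
p = 93 (p = -3 + (4 + 4)*((2 + 1)*4) = -3 + 8*(3*4) = -3 + 8*12 = -3 + 96 = 93)
E(U) = √(6 + U)/3 (E(U) = √(U + 6)/3 = √(6 + U)/3)
√(E(p) + t) = √(√(6 + 93)/3 - 14606) = √(√99/3 - 14606) = √((3*√11)/3 - 14606) = √(√11 - 14606) = √(-14606 + √11)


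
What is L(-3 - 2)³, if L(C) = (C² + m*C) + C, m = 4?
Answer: 0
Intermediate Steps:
L(C) = C² + 5*C (L(C) = (C² + 4*C) + C = C² + 5*C)
L(-3 - 2)³ = ((-3 - 2)*(5 + (-3 - 2)))³ = (-5*(5 - 5))³ = (-5*0)³ = 0³ = 0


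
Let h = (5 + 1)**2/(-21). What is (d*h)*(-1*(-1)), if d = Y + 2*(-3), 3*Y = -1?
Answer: 76/7 ≈ 10.857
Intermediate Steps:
Y = -1/3 (Y = (1/3)*(-1) = -1/3 ≈ -0.33333)
h = -12/7 (h = 6**2*(-1/21) = 36*(-1/21) = -12/7 ≈ -1.7143)
d = -19/3 (d = -1/3 + 2*(-3) = -1/3 - 6 = -19/3 ≈ -6.3333)
(d*h)*(-1*(-1)) = (-19/3*(-12/7))*(-1*(-1)) = (76/7)*1 = 76/7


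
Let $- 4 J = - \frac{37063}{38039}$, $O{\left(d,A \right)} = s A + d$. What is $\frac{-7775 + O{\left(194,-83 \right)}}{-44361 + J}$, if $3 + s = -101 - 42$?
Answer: $- \frac{690331772}{6749755253} \approx -0.10228$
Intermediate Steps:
$s = -146$ ($s = -3 - 143 = -146$)
$O{\left(d,A \right)} = d - 146 A$ ($O{\left(d,A \right)} = - 146 A + d = d - 146 A$)
$J = \frac{37063}{152156}$ ($J = - \frac{\left(-37063\right) \frac{1}{38039}}{4} = \left(- \frac{1}{4}\right) \left(- \frac{37063}{38039}\right) = \frac{37063}{152156} \approx 0.24359$)
$\frac{-7775 + O{\left(194,-83 \right)}}{-44361 + J} = \frac{-7775 + \left(194 - -12118\right)}{-44361 + \frac{37063}{152156}} = \frac{-7775 + \left(194 + 12118\right)}{- \frac{6749755253}{152156}} = \left(-7775 + 12312\right) \left(- \frac{152156}{6749755253}\right) = 4537 \left(- \frac{152156}{6749755253}\right) = - \frac{690331772}{6749755253}$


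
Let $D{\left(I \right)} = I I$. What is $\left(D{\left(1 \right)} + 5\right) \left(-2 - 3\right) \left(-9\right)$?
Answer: $270$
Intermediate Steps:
$D{\left(I \right)} = I^{2}$
$\left(D{\left(1 \right)} + 5\right) \left(-2 - 3\right) \left(-9\right) = \left(1^{2} + 5\right) \left(-2 - 3\right) \left(-9\right) = \left(1 + 5\right) \left(-2 - 3\right) \left(-9\right) = 6 \left(-5\right) \left(-9\right) = \left(-30\right) \left(-9\right) = 270$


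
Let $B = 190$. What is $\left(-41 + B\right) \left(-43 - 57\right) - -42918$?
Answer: $28018$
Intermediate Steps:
$\left(-41 + B\right) \left(-43 - 57\right) - -42918 = \left(-41 + 190\right) \left(-43 - 57\right) - -42918 = 149 \left(-100\right) + 42918 = -14900 + 42918 = 28018$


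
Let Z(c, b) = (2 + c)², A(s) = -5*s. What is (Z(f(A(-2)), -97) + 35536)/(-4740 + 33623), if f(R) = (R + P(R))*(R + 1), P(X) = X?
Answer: 84820/28883 ≈ 2.9367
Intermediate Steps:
f(R) = 2*R*(1 + R) (f(R) = (R + R)*(R + 1) = (2*R)*(1 + R) = 2*R*(1 + R))
(Z(f(A(-2)), -97) + 35536)/(-4740 + 33623) = ((2 + 2*(-5*(-2))*(1 - 5*(-2)))² + 35536)/(-4740 + 33623) = ((2 + 2*10*(1 + 10))² + 35536)/28883 = ((2 + 2*10*11)² + 35536)*(1/28883) = ((2 + 220)² + 35536)*(1/28883) = (222² + 35536)*(1/28883) = (49284 + 35536)*(1/28883) = 84820*(1/28883) = 84820/28883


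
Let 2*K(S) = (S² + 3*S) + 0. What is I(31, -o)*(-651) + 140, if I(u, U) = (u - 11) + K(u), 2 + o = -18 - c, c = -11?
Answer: -355957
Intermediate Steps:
o = -9 (o = -2 + (-18 - 1*(-11)) = -2 + (-18 + 11) = -2 - 7 = -9)
K(S) = S²/2 + 3*S/2 (K(S) = ((S² + 3*S) + 0)/2 = (S² + 3*S)/2 = S²/2 + 3*S/2)
I(u, U) = -11 + u + u*(3 + u)/2 (I(u, U) = (u - 11) + u*(3 + u)/2 = (-11 + u) + u*(3 + u)/2 = -11 + u + u*(3 + u)/2)
I(31, -o)*(-651) + 140 = (-11 + (½)*31² + (5/2)*31)*(-651) + 140 = (-11 + (½)*961 + 155/2)*(-651) + 140 = (-11 + 961/2 + 155/2)*(-651) + 140 = 547*(-651) + 140 = -356097 + 140 = -355957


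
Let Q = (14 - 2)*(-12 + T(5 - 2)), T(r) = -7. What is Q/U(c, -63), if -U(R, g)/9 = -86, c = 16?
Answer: -38/129 ≈ -0.29457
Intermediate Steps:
U(R, g) = 774 (U(R, g) = -9*(-86) = 774)
Q = -228 (Q = (14 - 2)*(-12 - 7) = 12*(-19) = -228)
Q/U(c, -63) = -228/774 = -228*1/774 = -38/129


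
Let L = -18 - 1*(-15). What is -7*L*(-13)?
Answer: -273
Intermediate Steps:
L = -3 (L = -18 + 15 = -3)
-7*L*(-13) = -7*(-3)*(-13) = 21*(-13) = -273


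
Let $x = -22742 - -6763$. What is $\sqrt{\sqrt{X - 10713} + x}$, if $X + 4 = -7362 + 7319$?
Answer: $\sqrt{-15979 + 2 i \sqrt{2690}} \approx 0.4103 + 126.41 i$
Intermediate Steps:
$X = -47$ ($X = -4 + \left(-7362 + 7319\right) = -4 - 43 = -47$)
$x = -15979$ ($x = -22742 + 6763 = -15979$)
$\sqrt{\sqrt{X - 10713} + x} = \sqrt{\sqrt{-47 - 10713} - 15979} = \sqrt{\sqrt{-10760} - 15979} = \sqrt{2 i \sqrt{2690} - 15979} = \sqrt{-15979 + 2 i \sqrt{2690}}$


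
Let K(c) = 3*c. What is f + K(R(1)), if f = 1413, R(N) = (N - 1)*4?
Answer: 1413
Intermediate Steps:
R(N) = -4 + 4*N (R(N) = (-1 + N)*4 = -4 + 4*N)
f + K(R(1)) = 1413 + 3*(-4 + 4*1) = 1413 + 3*(-4 + 4) = 1413 + 3*0 = 1413 + 0 = 1413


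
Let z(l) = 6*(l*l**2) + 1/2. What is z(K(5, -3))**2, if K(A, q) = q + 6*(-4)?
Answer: 55788078025/4 ≈ 1.3947e+10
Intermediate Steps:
K(A, q) = -24 + q (K(A, q) = q - 24 = -24 + q)
z(l) = 1/2 + 6*l**3 (z(l) = 6*l**3 + 1/2 = 1/2 + 6*l**3)
z(K(5, -3))**2 = (1/2 + 6*(-24 - 3)**3)**2 = (1/2 + 6*(-27)**3)**2 = (1/2 + 6*(-19683))**2 = (1/2 - 118098)**2 = (-236195/2)**2 = 55788078025/4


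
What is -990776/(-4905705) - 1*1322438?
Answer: -6487489718014/4905705 ≈ -1.3224e+6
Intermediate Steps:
-990776/(-4905705) - 1*1322438 = -990776*(-1/4905705) - 1322438 = 990776/4905705 - 1322438 = -6487489718014/4905705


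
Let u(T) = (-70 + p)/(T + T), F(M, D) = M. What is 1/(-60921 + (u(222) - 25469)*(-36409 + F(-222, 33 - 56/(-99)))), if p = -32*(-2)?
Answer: 74/69034193963 ≈ 1.0719e-9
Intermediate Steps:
p = 64
u(T) = -3/T (u(T) = (-70 + 64)/(T + T) = -6*1/(2*T) = -3/T)
1/(-60921 + (u(222) - 25469)*(-36409 + F(-222, 33 - 56/(-99)))) = 1/(-60921 + (-3/222 - 25469)*(-36409 - 222)) = 1/(-60921 + (-3*1/222 - 25469)*(-36631)) = 1/(-60921 + (-1/74 - 25469)*(-36631)) = 1/(-60921 - 1884707/74*(-36631)) = 1/(-60921 + 69038702117/74) = 1/(69034193963/74) = 74/69034193963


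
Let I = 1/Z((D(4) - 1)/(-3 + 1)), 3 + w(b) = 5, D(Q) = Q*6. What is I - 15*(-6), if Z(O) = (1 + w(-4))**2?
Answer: 811/9 ≈ 90.111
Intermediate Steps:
D(Q) = 6*Q
w(b) = 2 (w(b) = -3 + 5 = 2)
Z(O) = 9 (Z(O) = (1 + 2)**2 = 3**2 = 9)
I = 1/9 ≈ 0.11111
I - 15*(-6) = 1/9 - 15*(-6) = 1/9 + 90 = 811/9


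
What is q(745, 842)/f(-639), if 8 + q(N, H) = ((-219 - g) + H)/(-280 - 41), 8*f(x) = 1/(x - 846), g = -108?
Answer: 13064040/107 ≈ 1.2209e+5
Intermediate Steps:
f(x) = 1/(8*(-846 + x)) (f(x) = 1/(8*(x - 846)) = 1/(8*(-846 + x)))
q(N, H) = -819/107 - H/321 (q(N, H) = -8 + ((-219 - 1*(-108)) + H)/(-280 - 41) = -8 + ((-219 + 108) + H)/(-321) = -8 + (-111 + H)*(-1/321) = -8 + (37/107 - H/321) = -819/107 - H/321)
q(745, 842)/f(-639) = (-819/107 - 1/321*842)/((1/(8*(-846 - 639)))) = (-819/107 - 842/321)/(((1/8)/(-1485))) = -3299/(321*((1/8)*(-1/1485))) = -3299/(321*(-1/11880)) = -3299/321*(-11880) = 13064040/107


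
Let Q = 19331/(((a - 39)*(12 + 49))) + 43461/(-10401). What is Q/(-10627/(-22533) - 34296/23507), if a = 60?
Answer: -1222375971880030/110604080131073 ≈ -11.052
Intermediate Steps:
Q = 48462730/4441227 (Q = 19331/(((60 - 39)*(12 + 49))) + 43461/(-10401) = 19331/((21*61)) + 43461*(-1/10401) = 19331/1281 - 14487/3467 = 48462730/4441227 ≈ 10.912)
Q/(-10627/(-22533) - 34296/23507) = 48462730/(4441227*(-10627/(-22533) - 34296/23507)) = 48462730/(4441227*(-10627*(-1/22533) - 34296*1/23507)) = 48462730/(4441227*(10627/22533 - 34296/23507)) = 48462730/(4441227*(-522982879/529683231)) = (48462730/4441227)*(-529683231/522982879) = -1222375971880030/110604080131073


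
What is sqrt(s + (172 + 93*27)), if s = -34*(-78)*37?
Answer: sqrt(100807) ≈ 317.50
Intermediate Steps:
s = 98124 (s = 2652*37 = 98124)
sqrt(s + (172 + 93*27)) = sqrt(98124 + (172 + 93*27)) = sqrt(98124 + (172 + 2511)) = sqrt(98124 + 2683) = sqrt(100807)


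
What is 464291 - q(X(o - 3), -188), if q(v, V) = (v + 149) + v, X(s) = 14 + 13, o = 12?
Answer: 464088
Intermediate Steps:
X(s) = 27
q(v, V) = 149 + 2*v (q(v, V) = (149 + v) + v = 149 + 2*v)
464291 - q(X(o - 3), -188) = 464291 - (149 + 2*27) = 464291 - (149 + 54) = 464291 - 1*203 = 464291 - 203 = 464088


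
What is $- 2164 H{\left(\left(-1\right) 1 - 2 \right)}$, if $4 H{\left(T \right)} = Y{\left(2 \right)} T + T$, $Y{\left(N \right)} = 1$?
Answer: $3246$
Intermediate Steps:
$H{\left(T \right)} = \frac{T}{2}$ ($H{\left(T \right)} = \frac{1 T + T}{4} = \frac{T + T}{4} = \frac{2 T}{4} = \frac{T}{2}$)
$- 2164 H{\left(\left(-1\right) 1 - 2 \right)} = - 2164 \frac{\left(-1\right) 1 - 2}{2} = - 2164 \frac{-1 - 2}{2} = - 2164 \cdot \frac{1}{2} \left(-3\right) = \left(-2164\right) \left(- \frac{3}{2}\right) = 3246$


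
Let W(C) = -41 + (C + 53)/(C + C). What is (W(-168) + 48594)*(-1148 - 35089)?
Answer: -197055875917/112 ≈ -1.7594e+9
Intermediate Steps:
W(C) = -41 + (53 + C)/(2*C) (W(C) = -41 + (53 + C)/((2*C)) = -41 + (53 + C)*(1/(2*C)) = -41 + (53 + C)/(2*C))
(W(-168) + 48594)*(-1148 - 35089) = ((1/2)*(53 - 81*(-168))/(-168) + 48594)*(-1148 - 35089) = ((1/2)*(-1/168)*(53 + 13608) + 48594)*(-36237) = ((1/2)*(-1/168)*13661 + 48594)*(-36237) = (-13661/336 + 48594)*(-36237) = (16313923/336)*(-36237) = -197055875917/112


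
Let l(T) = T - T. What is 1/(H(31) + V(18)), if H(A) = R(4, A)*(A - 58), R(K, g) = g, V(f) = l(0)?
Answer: -1/837 ≈ -0.0011947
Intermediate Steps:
l(T) = 0
V(f) = 0
H(A) = A*(-58 + A) (H(A) = A*(A - 58) = A*(-58 + A))
1/(H(31) + V(18)) = 1/(31*(-58 + 31) + 0) = 1/(31*(-27) + 0) = 1/(-837 + 0) = 1/(-837) = -1/837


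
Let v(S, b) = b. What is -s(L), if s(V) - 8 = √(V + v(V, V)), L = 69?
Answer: -8 - √138 ≈ -19.747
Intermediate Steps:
s(V) = 8 + √2*√V (s(V) = 8 + √(V + V) = 8 + √(2*V) = 8 + √2*√V)
-s(L) = -(8 + √2*√69) = -(8 + √138) = -8 - √138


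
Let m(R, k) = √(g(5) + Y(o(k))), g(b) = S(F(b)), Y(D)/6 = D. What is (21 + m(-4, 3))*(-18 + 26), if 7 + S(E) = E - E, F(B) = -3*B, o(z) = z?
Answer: 168 + 8*√11 ≈ 194.53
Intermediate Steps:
Y(D) = 6*D
S(E) = -7 (S(E) = -7 + (E - E) = -7 + 0 = -7)
g(b) = -7
m(R, k) = √(-7 + 6*k)
(21 + m(-4, 3))*(-18 + 26) = (21 + √(-7 + 6*3))*(-18 + 26) = (21 + √(-7 + 18))*8 = (21 + √11)*8 = 168 + 8*√11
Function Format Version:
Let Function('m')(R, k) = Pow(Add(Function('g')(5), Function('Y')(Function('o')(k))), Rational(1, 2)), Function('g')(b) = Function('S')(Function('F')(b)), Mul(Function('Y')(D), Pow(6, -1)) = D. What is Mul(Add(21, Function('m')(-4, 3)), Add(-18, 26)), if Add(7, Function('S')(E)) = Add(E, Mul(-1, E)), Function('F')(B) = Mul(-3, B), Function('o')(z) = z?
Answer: Add(168, Mul(8, Pow(11, Rational(1, 2)))) ≈ 194.53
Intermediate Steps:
Function('Y')(D) = Mul(6, D)
Function('S')(E) = -7 (Function('S')(E) = Add(-7, Add(E, Mul(-1, E))) = Add(-7, 0) = -7)
Function('g')(b) = -7
Function('m')(R, k) = Pow(Add(-7, Mul(6, k)), Rational(1, 2))
Mul(Add(21, Function('m')(-4, 3)), Add(-18, 26)) = Mul(Add(21, Pow(Add(-7, Mul(6, 3)), Rational(1, 2))), Add(-18, 26)) = Mul(Add(21, Pow(Add(-7, 18), Rational(1, 2))), 8) = Mul(Add(21, Pow(11, Rational(1, 2))), 8) = Add(168, Mul(8, Pow(11, Rational(1, 2))))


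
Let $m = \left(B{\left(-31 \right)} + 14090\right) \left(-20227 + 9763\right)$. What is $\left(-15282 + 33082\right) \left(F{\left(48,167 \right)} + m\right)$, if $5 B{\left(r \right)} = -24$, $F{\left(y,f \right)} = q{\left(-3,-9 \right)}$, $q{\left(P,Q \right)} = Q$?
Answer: $-2623498244040$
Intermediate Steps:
$F{\left(y,f \right)} = -9$
$B{\left(r \right)} = - \frac{24}{5}$ ($B{\left(r \right)} = \frac{1}{5} \left(-24\right) = - \frac{24}{5}$)
$m = - \frac{736937664}{5}$ ($m = \left(- \frac{24}{5} + 14090\right) \left(-20227 + 9763\right) = \frac{70426}{5} \left(-10464\right) = - \frac{736937664}{5} \approx -1.4739 \cdot 10^{8}$)
$\left(-15282 + 33082\right) \left(F{\left(48,167 \right)} + m\right) = \left(-15282 + 33082\right) \left(-9 - \frac{736937664}{5}\right) = 17800 \left(- \frac{736937709}{5}\right) = -2623498244040$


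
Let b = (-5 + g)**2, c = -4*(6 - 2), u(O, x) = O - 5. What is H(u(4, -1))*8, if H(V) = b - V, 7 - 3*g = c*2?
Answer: 520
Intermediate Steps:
u(O, x) = -5 + O
c = -16 (c = -4*4 = -16)
g = 13 (g = 7/3 - (-16)*2/3 = 7/3 - 1/3*(-32) = 7/3 + 32/3 = 13)
b = 64 (b = (-5 + 13)**2 = 8**2 = 64)
H(V) = 64 - V
H(u(4, -1))*8 = (64 - (-5 + 4))*8 = (64 - 1*(-1))*8 = (64 + 1)*8 = 65*8 = 520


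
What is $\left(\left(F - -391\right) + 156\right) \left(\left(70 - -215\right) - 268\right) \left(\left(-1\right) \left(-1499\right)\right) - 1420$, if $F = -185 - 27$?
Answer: $8535385$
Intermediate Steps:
$F = -212$
$\left(\left(F - -391\right) + 156\right) \left(\left(70 - -215\right) - 268\right) \left(\left(-1\right) \left(-1499\right)\right) - 1420 = \left(\left(-212 - -391\right) + 156\right) \left(\left(70 - -215\right) - 268\right) \left(\left(-1\right) \left(-1499\right)\right) - 1420 = \left(\left(-212 + 391\right) + 156\right) \left(\left(70 + 215\right) - 268\right) 1499 - 1420 = \left(179 + 156\right) \left(285 - 268\right) 1499 - 1420 = 335 \cdot 17 \cdot 1499 - 1420 = 5695 \cdot 1499 - 1420 = 8536805 - 1420 = 8535385$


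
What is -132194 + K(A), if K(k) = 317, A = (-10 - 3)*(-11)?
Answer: -131877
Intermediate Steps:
A = 143 (A = -13*(-11) = 143)
-132194 + K(A) = -132194 + 317 = -131877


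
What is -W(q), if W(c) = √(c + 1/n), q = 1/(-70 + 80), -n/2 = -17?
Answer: -√935/85 ≈ -0.35974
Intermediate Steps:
n = 34 (n = -2*(-17) = 34)
q = ⅒ (q = 1/10 = ⅒ ≈ 0.10000)
W(c) = √(1/34 + c) (W(c) = √(c + 1/34) = √(1/34 + c))
-W(q) = -√(34 + 1156*(⅒))/34 = -√(34 + 578/5)/34 = -√(748/5)/34 = -2*√935/5/34 = -√935/85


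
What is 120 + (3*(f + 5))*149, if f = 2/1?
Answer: 3249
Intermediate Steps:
f = 2 (f = 2*1 = 2)
120 + (3*(f + 5))*149 = 120 + (3*(2 + 5))*149 = 120 + (3*7)*149 = 120 + 21*149 = 120 + 3129 = 3249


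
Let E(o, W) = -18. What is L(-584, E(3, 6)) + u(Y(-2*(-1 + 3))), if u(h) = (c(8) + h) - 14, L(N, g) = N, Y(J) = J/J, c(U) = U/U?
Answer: -596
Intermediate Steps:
c(U) = 1
Y(J) = 1
u(h) = -13 + h (u(h) = (1 + h) - 14 = -13 + h)
L(-584, E(3, 6)) + u(Y(-2*(-1 + 3))) = -584 + (-13 + 1) = -584 - 12 = -596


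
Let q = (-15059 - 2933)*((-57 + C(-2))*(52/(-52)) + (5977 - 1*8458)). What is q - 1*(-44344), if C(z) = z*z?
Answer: 43728920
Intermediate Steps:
C(z) = z**2
q = 43684576 (q = (-15059 - 2933)*((-57 + (-2)**2)*(52/(-52)) + (5977 - 1*8458)) = -17992*((-57 + 4)*(52*(-1/52)) + (5977 - 8458)) = -17992*(-53*(-1) - 2481) = -17992*(53 - 2481) = -17992*(-2428) = 43684576)
q - 1*(-44344) = 43684576 - 1*(-44344) = 43684576 + 44344 = 43728920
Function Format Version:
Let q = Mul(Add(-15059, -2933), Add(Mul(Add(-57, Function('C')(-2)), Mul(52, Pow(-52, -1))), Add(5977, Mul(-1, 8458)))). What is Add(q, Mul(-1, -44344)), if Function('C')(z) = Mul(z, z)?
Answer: 43728920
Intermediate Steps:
Function('C')(z) = Pow(z, 2)
q = 43684576 (q = Mul(Add(-15059, -2933), Add(Mul(Add(-57, Pow(-2, 2)), Mul(52, Pow(-52, -1))), Add(5977, Mul(-1, 8458)))) = Mul(-17992, Add(Mul(Add(-57, 4), Mul(52, Rational(-1, 52))), Add(5977, -8458))) = Mul(-17992, Add(Mul(-53, -1), -2481)) = Mul(-17992, Add(53, -2481)) = Mul(-17992, -2428) = 43684576)
Add(q, Mul(-1, -44344)) = Add(43684576, Mul(-1, -44344)) = Add(43684576, 44344) = 43728920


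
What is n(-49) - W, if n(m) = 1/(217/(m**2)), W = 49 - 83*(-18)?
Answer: -47490/31 ≈ -1531.9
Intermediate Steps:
W = 1543 (W = 49 + 1494 = 1543)
n(m) = m**2/217 (n(m) = 1/(217/m**2) = m**2/217)
n(-49) - W = (1/217)*(-49)**2 - 1*1543 = (1/217)*2401 - 1543 = 343/31 - 1543 = -47490/31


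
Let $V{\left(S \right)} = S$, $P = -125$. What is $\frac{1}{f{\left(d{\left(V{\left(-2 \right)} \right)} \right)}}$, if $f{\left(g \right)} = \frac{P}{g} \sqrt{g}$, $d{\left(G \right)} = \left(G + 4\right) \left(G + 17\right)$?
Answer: $- \frac{\sqrt{30}}{125} \approx -0.043818$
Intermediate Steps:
$d{\left(G \right)} = \left(4 + G\right) \left(17 + G\right)$
$f{\left(g \right)} = - \frac{125}{\sqrt{g}}$ ($f{\left(g \right)} = - \frac{125}{g} \sqrt{g} = - \frac{125}{\sqrt{g}}$)
$\frac{1}{f{\left(d{\left(V{\left(-2 \right)} \right)} \right)}} = \frac{1}{\left(-125\right) \frac{1}{\sqrt{68 + \left(-2\right)^{2} + 21 \left(-2\right)}}} = \frac{1}{\left(-125\right) \frac{1}{\sqrt{68 + 4 - 42}}} = \frac{1}{\left(-125\right) \frac{1}{\sqrt{30}}} = \frac{1}{\left(-125\right) \frac{\sqrt{30}}{30}} = \frac{1}{\left(- \frac{25}{6}\right) \sqrt{30}} = - \frac{\sqrt{30}}{125}$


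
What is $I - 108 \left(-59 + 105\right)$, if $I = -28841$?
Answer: $-33809$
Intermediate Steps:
$I - 108 \left(-59 + 105\right) = -28841 - 108 \left(-59 + 105\right) = -28841 - 108 \cdot 46 = -28841 - 4968 = -33809$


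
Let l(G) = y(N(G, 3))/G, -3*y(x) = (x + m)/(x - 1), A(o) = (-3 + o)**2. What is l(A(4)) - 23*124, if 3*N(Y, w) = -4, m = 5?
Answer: -59881/21 ≈ -2851.5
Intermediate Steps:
N(Y, w) = -4/3 (N(Y, w) = (1/3)*(-4) = -4/3)
y(x) = -(5 + x)/(3*(-1 + x)) (y(x) = -(x + 5)/(3*(x - 1)) = -(5 + x)/(3*(-1 + x)))
l(G) = 11/(21*G) (l(G) = ((-5 - 1*(-4/3))/(3*(-1 - 4/3)))/G = ((-5 + 4/3)/(3*(-7/3)))/G = ((1/3)*(-3/7)*(-11/3))/G = 11/(21*G))
l(A(4)) - 23*124 = 11/(21*((-3 + 4)**2)) - 23*124 = 11/(21*(1**2)) - 2852 = (11/21)/1 - 2852 = (11/21)*1 - 2852 = 11/21 - 2852 = -59881/21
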